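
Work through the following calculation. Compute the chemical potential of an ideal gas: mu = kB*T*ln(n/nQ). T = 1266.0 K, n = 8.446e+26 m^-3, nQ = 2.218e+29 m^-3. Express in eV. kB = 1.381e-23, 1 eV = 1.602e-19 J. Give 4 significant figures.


Step 1: n/nQ = 8.446e+26/2.218e+29 = 0.003808
Step 2: ln(n/nQ) = -5.571
Step 3: mu = kB*T*ln(n/nQ) = 1.748e-20*-5.571 = -9.739e-20 J
Step 4: Convert to eV: -9.739e-20/1.602e-19 = -0.608 eV

-0.608


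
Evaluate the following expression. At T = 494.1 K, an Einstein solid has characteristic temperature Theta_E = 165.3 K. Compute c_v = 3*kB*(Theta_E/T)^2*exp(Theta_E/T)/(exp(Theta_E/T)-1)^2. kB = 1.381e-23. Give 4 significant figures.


Step 1: x = Theta_E/T = 165.3/494.1 = 0.3345
Step 2: x^2 = 0.1119
Step 3: exp(x) = 1.397
Step 4: c_v = 3*1.381e-23*0.1119*1.397/(1.397-1)^2 = 4.105e-23

4.105e-23


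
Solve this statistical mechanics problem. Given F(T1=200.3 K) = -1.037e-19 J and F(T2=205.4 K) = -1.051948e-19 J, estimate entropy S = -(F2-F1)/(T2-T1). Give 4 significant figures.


Step 1: dF = F2 - F1 = -1.051948e-19 - (-1.037e-19) = -1.4948e-21 J
Step 2: dT = T2 - T1 = 205.4 - 200.3 = 5.1 K
Step 3: S = -dF/dT = -(-1.4948e-21)/5.1 = 2.931e-22 J/K

2.931e-22


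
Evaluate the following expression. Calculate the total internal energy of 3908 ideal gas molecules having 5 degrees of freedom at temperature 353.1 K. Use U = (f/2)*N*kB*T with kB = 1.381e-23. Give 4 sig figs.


Step 1: f/2 = 5/2 = 2.5
Step 2: N*kB*T = 3908*1.381e-23*353.1 = 1.906e-17
Step 3: U = 2.5 * 1.906e-17 = 4.764e-17 J

4.764e-17


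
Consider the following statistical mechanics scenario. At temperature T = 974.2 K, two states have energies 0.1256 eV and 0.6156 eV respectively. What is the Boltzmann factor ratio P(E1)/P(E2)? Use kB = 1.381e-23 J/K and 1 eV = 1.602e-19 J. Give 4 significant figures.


Step 1: Compute energy difference dE = E1 - E2 = 0.1256 - 0.6156 = -0.49 eV
Step 2: Convert to Joules: dE_J = -0.49 * 1.602e-19 = -7.85e-20 J
Step 3: Compute exponent = -dE_J / (kB * T) = -(-7.85e-20) / (1.381e-23 * 974.2) = 5.835
Step 4: P(E1)/P(E2) = exp(5.835) = 342

342


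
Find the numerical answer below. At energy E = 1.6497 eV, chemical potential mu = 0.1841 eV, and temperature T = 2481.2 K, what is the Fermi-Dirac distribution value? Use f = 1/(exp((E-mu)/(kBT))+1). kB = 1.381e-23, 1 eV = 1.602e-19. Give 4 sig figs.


Step 1: (E - mu) = 1.6497 - 0.1841 = 1.466 eV
Step 2: Convert: (E-mu)*eV = 2.348e-19 J
Step 3: x = (E-mu)*eV/(kB*T) = 6.852
Step 4: f = 1/(exp(6.852)+1) = 0.001056

0.001056


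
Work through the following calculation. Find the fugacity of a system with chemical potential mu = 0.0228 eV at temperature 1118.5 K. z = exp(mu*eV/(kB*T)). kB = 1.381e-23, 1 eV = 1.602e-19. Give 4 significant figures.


Step 1: Convert mu to Joules: 0.0228*1.602e-19 = 3.653e-21 J
Step 2: kB*T = 1.381e-23*1118.5 = 1.545e-20 J
Step 3: mu/(kB*T) = 0.2365
Step 4: z = exp(0.2365) = 1.267

1.267


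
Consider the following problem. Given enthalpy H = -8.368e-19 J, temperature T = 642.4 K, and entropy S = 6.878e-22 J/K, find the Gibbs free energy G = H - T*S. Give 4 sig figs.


Step 1: T*S = 642.4 * 6.878e-22 = 4.418e-19 J
Step 2: G = H - T*S = -8.368e-19 - 4.418e-19
Step 3: G = -1.279e-18 J

-1.279e-18


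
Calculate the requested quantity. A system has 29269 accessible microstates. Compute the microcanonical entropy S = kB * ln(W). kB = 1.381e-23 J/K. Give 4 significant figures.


Step 1: ln(W) = ln(29269) = 10.28
Step 2: S = kB * ln(W) = 1.381e-23 * 10.28
Step 3: S = 1.42e-22 J/K

1.42e-22


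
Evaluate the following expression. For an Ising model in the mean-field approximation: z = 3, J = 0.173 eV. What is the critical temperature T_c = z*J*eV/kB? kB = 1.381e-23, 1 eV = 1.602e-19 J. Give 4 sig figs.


Step 1: z*J = 3*0.173 = 0.519 eV
Step 2: Convert to Joules: 0.519*1.602e-19 = 8.314e-20 J
Step 3: T_c = 8.314e-20 / 1.381e-23 = 6021 K

6021


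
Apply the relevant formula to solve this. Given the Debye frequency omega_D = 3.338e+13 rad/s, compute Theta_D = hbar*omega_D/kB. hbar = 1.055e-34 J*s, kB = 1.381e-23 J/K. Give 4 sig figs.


Step 1: hbar*omega_D = 1.055e-34 * 3.338e+13 = 3.522e-21 J
Step 2: Theta_D = 3.522e-21 / 1.381e-23
Step 3: Theta_D = 255 K

255


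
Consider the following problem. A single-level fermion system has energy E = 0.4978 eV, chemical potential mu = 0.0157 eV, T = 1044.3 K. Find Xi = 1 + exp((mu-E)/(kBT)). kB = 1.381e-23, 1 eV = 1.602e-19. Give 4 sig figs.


Step 1: (mu - E) = 0.0157 - 0.4978 = -0.4821 eV
Step 2: x = (mu-E)*eV/(kB*T) = -0.4821*1.602e-19/(1.381e-23*1044.3) = -5.355
Step 3: exp(x) = 0.004723
Step 4: Xi = 1 + 0.004723 = 1.005

1.005


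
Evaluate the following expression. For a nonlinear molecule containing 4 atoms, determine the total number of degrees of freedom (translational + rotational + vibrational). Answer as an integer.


Step 1: Translational DOF = 3
Step 2: Rotational DOF (nonlinear) = 3
Step 3: Vibrational DOF = 3*4 - 6 = 6
Step 4: Total = 3 + 3 + 6 = 12

12


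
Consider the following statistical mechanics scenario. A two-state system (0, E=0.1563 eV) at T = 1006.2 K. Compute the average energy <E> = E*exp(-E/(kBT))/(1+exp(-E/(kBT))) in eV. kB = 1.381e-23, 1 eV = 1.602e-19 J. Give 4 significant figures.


Step 1: beta*E = 0.1563*1.602e-19/(1.381e-23*1006.2) = 1.802
Step 2: exp(-beta*E) = 0.165
Step 3: <E> = 0.1563*0.165/(1+0.165) = 0.02213 eV

0.02213


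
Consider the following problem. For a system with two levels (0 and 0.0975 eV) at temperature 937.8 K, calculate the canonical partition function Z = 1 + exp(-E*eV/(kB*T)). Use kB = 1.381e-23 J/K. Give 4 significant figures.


Step 1: Compute beta*E = E*eV/(kB*T) = 0.0975*1.602e-19/(1.381e-23*937.8) = 1.206
Step 2: exp(-beta*E) = exp(-1.206) = 0.2994
Step 3: Z = 1 + 0.2994 = 1.299

1.299


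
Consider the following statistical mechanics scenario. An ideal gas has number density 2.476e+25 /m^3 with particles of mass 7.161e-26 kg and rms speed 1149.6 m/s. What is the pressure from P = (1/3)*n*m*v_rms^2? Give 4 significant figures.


Step 1: v_rms^2 = 1149.6^2 = 1.322e+06
Step 2: n*m = 2.476e+25*7.161e-26 = 1.773
Step 3: P = (1/3)*1.773*1.322e+06 = 7.811e+05 Pa

7.811e+05


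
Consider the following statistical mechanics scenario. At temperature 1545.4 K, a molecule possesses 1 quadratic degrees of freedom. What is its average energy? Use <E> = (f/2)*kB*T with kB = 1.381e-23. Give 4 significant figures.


Step 1: f/2 = 1/2 = 0.5
Step 2: kB*T = 1.381e-23 * 1545.4 = 2.134e-20
Step 3: <E> = 0.5 * 2.134e-20 = 1.067e-20 J

1.067e-20


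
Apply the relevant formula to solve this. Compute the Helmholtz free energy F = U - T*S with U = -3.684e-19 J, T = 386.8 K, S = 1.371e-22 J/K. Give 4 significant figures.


Step 1: T*S = 386.8 * 1.371e-22 = 5.303e-20 J
Step 2: F = U - T*S = -3.684e-19 - 5.303e-20
Step 3: F = -4.214e-19 J

-4.214e-19


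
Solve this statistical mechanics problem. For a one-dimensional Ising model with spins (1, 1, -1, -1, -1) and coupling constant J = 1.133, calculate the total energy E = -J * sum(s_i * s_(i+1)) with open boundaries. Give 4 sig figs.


Step 1: Nearest-neighbor products: 1, -1, 1, 1
Step 2: Sum of products = 2
Step 3: E = -1.133 * 2 = -2.266

-2.266


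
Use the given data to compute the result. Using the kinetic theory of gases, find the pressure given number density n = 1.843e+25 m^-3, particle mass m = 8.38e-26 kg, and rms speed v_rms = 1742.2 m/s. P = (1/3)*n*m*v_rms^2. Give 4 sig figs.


Step 1: v_rms^2 = 1742.2^2 = 3.035e+06
Step 2: n*m = 1.843e+25*8.38e-26 = 1.544
Step 3: P = (1/3)*1.544*3.035e+06 = 1.563e+06 Pa

1.563e+06


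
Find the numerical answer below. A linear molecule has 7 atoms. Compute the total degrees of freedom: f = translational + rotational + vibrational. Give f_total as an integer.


Step 1: Translational DOF = 3
Step 2: Rotational DOF (linear) = 2
Step 3: Vibrational DOF = 3*7 - 5 = 16
Step 4: Total = 3 + 2 + 16 = 21

21


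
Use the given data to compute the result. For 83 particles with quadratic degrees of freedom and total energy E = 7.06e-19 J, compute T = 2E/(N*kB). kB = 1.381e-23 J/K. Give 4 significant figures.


Step 1: Numerator = 2*E = 2*7.06e-19 = 1.412e-18 J
Step 2: Denominator = N*kB = 83*1.381e-23 = 1.146e-21
Step 3: T = 1.412e-18 / 1.146e-21 = 1232 K

1232


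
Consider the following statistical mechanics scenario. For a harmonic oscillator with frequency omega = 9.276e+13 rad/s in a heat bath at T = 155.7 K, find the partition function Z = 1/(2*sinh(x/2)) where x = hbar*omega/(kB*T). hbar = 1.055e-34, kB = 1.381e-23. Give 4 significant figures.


Step 1: Compute x = hbar*omega/(kB*T) = 1.055e-34*9.276e+13/(1.381e-23*155.7) = 4.551
Step 2: x/2 = 2.276
Step 3: sinh(x/2) = 4.816
Step 4: Z = 1/(2*4.816) = 0.1038

0.1038


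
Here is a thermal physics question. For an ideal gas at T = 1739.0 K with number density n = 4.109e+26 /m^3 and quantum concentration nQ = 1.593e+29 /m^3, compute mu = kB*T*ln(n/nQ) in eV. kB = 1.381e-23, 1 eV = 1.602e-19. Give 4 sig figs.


Step 1: n/nQ = 4.109e+26/1.593e+29 = 0.002579
Step 2: ln(n/nQ) = -5.96
Step 3: mu = kB*T*ln(n/nQ) = 2.402e-20*-5.96 = -1.431e-19 J
Step 4: Convert to eV: -1.431e-19/1.602e-19 = -0.8935 eV

-0.8935


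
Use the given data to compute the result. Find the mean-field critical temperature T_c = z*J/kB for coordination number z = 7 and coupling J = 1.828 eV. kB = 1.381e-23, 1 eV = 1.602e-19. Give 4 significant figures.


Step 1: z*J = 7*1.828 = 12.8 eV
Step 2: Convert to Joules: 12.8*1.602e-19 = 2.05e-18 J
Step 3: T_c = 2.05e-18 / 1.381e-23 = 1.484e+05 K

1.484e+05


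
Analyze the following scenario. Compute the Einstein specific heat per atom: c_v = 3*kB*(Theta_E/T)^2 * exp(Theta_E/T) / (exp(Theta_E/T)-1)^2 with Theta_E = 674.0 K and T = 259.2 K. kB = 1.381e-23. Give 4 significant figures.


Step 1: x = Theta_E/T = 674.0/259.2 = 2.6
Step 2: x^2 = 6.762
Step 3: exp(x) = 13.47
Step 4: c_v = 3*1.381e-23*6.762*13.47/(13.47-1)^2 = 2.427e-23

2.427e-23


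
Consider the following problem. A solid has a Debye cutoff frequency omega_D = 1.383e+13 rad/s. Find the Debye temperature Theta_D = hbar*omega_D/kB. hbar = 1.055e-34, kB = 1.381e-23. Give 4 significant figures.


Step 1: hbar*omega_D = 1.055e-34 * 1.383e+13 = 1.459e-21 J
Step 2: Theta_D = 1.459e-21 / 1.381e-23
Step 3: Theta_D = 105.7 K

105.7


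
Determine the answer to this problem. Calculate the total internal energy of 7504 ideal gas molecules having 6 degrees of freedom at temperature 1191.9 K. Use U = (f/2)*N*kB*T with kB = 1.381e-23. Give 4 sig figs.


Step 1: f/2 = 6/2 = 3.0
Step 2: N*kB*T = 7504*1.381e-23*1191.9 = 1.235e-16
Step 3: U = 3.0 * 1.235e-16 = 3.706e-16 J

3.706e-16


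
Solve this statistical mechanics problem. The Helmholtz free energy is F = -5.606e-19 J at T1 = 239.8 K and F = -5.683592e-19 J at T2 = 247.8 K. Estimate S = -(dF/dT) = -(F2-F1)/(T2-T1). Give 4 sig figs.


Step 1: dF = F2 - F1 = -5.683592e-19 - (-5.606e-19) = -7.7592e-21 J
Step 2: dT = T2 - T1 = 247.8 - 239.8 = 8 K
Step 3: S = -dF/dT = -(-7.7592e-21)/8 = 9.699e-22 J/K

9.699e-22


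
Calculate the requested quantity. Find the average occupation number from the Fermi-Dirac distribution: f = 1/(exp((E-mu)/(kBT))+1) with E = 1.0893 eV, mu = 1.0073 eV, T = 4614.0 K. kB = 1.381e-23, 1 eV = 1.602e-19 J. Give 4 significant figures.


Step 1: (E - mu) = 1.0893 - 1.0073 = 0.082 eV
Step 2: Convert: (E-mu)*eV = 1.314e-20 J
Step 3: x = (E-mu)*eV/(kB*T) = 0.2062
Step 4: f = 1/(exp(0.2062)+1) = 0.4486

0.4486


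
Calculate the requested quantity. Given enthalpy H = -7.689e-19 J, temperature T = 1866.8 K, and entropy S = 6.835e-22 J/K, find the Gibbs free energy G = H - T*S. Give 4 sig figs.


Step 1: T*S = 1866.8 * 6.835e-22 = 1.276e-18 J
Step 2: G = H - T*S = -7.689e-19 - 1.276e-18
Step 3: G = -2.045e-18 J

-2.045e-18


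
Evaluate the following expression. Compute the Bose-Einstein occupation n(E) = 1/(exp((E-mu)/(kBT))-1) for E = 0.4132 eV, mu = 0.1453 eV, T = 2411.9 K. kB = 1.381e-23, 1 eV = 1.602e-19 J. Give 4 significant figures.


Step 1: (E - mu) = 0.2679 eV
Step 2: x = (E-mu)*eV/(kB*T) = 0.2679*1.602e-19/(1.381e-23*2411.9) = 1.288
Step 3: exp(x) = 3.627
Step 4: n = 1/(exp(x)-1) = 0.3806

0.3806


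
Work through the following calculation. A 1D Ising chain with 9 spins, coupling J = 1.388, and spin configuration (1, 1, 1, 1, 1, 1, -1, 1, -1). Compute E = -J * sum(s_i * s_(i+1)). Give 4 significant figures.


Step 1: Nearest-neighbor products: 1, 1, 1, 1, 1, -1, -1, -1
Step 2: Sum of products = 2
Step 3: E = -1.388 * 2 = -2.776

-2.776


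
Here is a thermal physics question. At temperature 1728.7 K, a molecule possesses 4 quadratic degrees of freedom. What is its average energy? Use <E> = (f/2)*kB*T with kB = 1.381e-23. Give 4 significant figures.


Step 1: f/2 = 4/2 = 2
Step 2: kB*T = 1.381e-23 * 1728.7 = 2.387e-20
Step 3: <E> = 2 * 2.387e-20 = 4.775e-20 J

4.775e-20


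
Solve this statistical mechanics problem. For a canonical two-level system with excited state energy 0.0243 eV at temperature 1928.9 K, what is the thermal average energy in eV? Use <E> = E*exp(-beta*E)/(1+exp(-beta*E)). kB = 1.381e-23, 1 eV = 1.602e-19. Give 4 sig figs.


Step 1: beta*E = 0.0243*1.602e-19/(1.381e-23*1928.9) = 0.1461
Step 2: exp(-beta*E) = 0.864
Step 3: <E> = 0.0243*0.864/(1+0.864) = 0.01126 eV

0.01126


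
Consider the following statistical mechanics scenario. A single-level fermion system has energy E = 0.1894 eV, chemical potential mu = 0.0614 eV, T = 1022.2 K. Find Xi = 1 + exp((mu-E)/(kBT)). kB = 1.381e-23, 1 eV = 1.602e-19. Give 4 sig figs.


Step 1: (mu - E) = 0.0614 - 0.1894 = -0.128 eV
Step 2: x = (mu-E)*eV/(kB*T) = -0.128*1.602e-19/(1.381e-23*1022.2) = -1.453
Step 3: exp(x) = 0.234
Step 4: Xi = 1 + 0.234 = 1.234

1.234


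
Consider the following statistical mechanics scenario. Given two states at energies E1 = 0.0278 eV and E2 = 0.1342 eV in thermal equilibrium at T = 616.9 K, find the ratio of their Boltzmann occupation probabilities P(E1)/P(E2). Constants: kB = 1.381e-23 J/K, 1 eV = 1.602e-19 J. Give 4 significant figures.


Step 1: Compute energy difference dE = E1 - E2 = 0.0278 - 0.1342 = -0.1064 eV
Step 2: Convert to Joules: dE_J = -0.1064 * 1.602e-19 = -1.705e-20 J
Step 3: Compute exponent = -dE_J / (kB * T) = -(-1.705e-20) / (1.381e-23 * 616.9) = 2.001
Step 4: P(E1)/P(E2) = exp(2.001) = 7.395

7.395


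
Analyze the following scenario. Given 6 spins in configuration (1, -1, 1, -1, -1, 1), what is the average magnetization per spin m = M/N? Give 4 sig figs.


Step 1: Count up spins (+1): 3, down spins (-1): 3
Step 2: Total magnetization M = 3 - 3 = 0
Step 3: m = M/N = 0/6 = 0

0


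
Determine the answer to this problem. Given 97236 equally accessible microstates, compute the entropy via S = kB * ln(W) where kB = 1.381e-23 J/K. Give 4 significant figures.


Step 1: ln(W) = ln(97236) = 11.48
Step 2: S = kB * ln(W) = 1.381e-23 * 11.48
Step 3: S = 1.586e-22 J/K

1.586e-22


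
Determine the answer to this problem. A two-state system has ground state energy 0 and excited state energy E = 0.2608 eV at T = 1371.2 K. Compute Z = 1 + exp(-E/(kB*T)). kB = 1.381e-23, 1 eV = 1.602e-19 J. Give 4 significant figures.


Step 1: Compute beta*E = E*eV/(kB*T) = 0.2608*1.602e-19/(1.381e-23*1371.2) = 2.206
Step 2: exp(-beta*E) = exp(-2.206) = 0.1101
Step 3: Z = 1 + 0.1101 = 1.11

1.11


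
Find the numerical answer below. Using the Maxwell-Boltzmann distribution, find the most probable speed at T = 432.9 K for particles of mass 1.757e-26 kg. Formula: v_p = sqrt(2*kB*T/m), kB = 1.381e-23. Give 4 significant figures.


Step 1: Numerator = 2*kB*T = 2*1.381e-23*432.9 = 1.196e-20
Step 2: Ratio = 1.196e-20 / 1.757e-26 = 6.805e+05
Step 3: v_p = sqrt(6.805e+05) = 824.9 m/s

824.9


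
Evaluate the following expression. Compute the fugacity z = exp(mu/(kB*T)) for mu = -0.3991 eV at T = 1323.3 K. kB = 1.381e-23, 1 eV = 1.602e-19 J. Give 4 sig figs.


Step 1: Convert mu to Joules: -0.3991*1.602e-19 = -6.394e-20 J
Step 2: kB*T = 1.381e-23*1323.3 = 1.827e-20 J
Step 3: mu/(kB*T) = -3.499
Step 4: z = exp(-3.499) = 0.03024

0.03024


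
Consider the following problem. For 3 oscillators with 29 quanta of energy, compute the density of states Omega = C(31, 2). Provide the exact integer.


Step 1: Use binomial coefficient C(31, 2)
Step 2: Numerator = 31! / 29!
Step 3: Denominator = 2!
Step 4: Omega = 465

465


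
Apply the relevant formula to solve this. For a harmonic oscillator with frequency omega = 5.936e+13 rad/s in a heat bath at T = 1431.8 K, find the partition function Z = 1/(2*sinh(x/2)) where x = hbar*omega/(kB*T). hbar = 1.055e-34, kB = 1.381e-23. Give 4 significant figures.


Step 1: Compute x = hbar*omega/(kB*T) = 1.055e-34*5.936e+13/(1.381e-23*1431.8) = 0.3167
Step 2: x/2 = 0.1584
Step 3: sinh(x/2) = 0.159
Step 4: Z = 1/(2*0.159) = 3.144

3.144


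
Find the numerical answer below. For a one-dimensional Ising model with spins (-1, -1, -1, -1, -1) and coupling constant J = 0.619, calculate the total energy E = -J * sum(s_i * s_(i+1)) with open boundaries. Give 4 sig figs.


Step 1: Nearest-neighbor products: 1, 1, 1, 1
Step 2: Sum of products = 4
Step 3: E = -0.619 * 4 = -2.476

-2.476


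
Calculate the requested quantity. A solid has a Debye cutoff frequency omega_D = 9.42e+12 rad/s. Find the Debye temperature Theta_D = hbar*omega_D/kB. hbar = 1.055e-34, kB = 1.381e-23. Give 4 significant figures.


Step 1: hbar*omega_D = 1.055e-34 * 9.42e+12 = 9.938e-22 J
Step 2: Theta_D = 9.938e-22 / 1.381e-23
Step 3: Theta_D = 71.96 K

71.96


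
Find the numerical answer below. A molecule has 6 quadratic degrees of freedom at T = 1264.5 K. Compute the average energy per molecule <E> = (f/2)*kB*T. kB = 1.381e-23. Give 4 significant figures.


Step 1: f/2 = 6/2 = 3
Step 2: kB*T = 1.381e-23 * 1264.5 = 1.746e-20
Step 3: <E> = 3 * 1.746e-20 = 5.239e-20 J

5.239e-20


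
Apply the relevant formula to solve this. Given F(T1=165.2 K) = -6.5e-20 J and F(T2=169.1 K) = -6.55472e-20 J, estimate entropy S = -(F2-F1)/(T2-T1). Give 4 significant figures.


Step 1: dF = F2 - F1 = -6.55472e-20 - (-6.5e-20) = -5.472e-22 J
Step 2: dT = T2 - T1 = 169.1 - 165.2 = 3.9 K
Step 3: S = -dF/dT = -(-5.472e-22)/3.9 = 1.403e-22 J/K

1.403e-22


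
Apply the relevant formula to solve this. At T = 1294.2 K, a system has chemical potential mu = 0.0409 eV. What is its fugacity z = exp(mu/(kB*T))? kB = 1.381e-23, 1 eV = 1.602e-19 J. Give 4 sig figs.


Step 1: Convert mu to Joules: 0.0409*1.602e-19 = 6.552e-21 J
Step 2: kB*T = 1.381e-23*1294.2 = 1.787e-20 J
Step 3: mu/(kB*T) = 0.3666
Step 4: z = exp(0.3666) = 1.443

1.443


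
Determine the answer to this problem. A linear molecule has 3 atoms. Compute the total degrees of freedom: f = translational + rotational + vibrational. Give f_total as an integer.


Step 1: Translational DOF = 3
Step 2: Rotational DOF (linear) = 2
Step 3: Vibrational DOF = 3*3 - 5 = 4
Step 4: Total = 3 + 2 + 4 = 9

9


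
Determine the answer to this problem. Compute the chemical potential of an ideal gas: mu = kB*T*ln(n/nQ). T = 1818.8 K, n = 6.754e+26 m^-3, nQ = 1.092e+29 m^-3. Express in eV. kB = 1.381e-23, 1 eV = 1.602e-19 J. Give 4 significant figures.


Step 1: n/nQ = 6.754e+26/1.092e+29 = 0.006185
Step 2: ln(n/nQ) = -5.086
Step 3: mu = kB*T*ln(n/nQ) = 2.512e-20*-5.086 = -1.277e-19 J
Step 4: Convert to eV: -1.277e-19/1.602e-19 = -0.7974 eV

-0.7974


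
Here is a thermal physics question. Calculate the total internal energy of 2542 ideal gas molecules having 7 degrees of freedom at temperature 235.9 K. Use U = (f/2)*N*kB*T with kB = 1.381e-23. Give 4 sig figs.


Step 1: f/2 = 7/2 = 3.5
Step 2: N*kB*T = 2542*1.381e-23*235.9 = 8.281e-18
Step 3: U = 3.5 * 8.281e-18 = 2.898e-17 J

2.898e-17


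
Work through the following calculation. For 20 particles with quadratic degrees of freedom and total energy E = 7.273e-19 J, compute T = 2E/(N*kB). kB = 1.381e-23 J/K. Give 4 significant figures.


Step 1: Numerator = 2*E = 2*7.273e-19 = 1.455e-18 J
Step 2: Denominator = N*kB = 20*1.381e-23 = 2.762e-22
Step 3: T = 1.455e-18 / 2.762e-22 = 5266 K

5266


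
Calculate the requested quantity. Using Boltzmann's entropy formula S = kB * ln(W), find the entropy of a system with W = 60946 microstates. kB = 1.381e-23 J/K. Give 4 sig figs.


Step 1: ln(W) = ln(60946) = 11.02
Step 2: S = kB * ln(W) = 1.381e-23 * 11.02
Step 3: S = 1.522e-22 J/K

1.522e-22


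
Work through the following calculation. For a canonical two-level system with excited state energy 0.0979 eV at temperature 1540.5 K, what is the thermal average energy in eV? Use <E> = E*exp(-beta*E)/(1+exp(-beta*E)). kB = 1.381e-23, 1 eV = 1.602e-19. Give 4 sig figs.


Step 1: beta*E = 0.0979*1.602e-19/(1.381e-23*1540.5) = 0.7372
Step 2: exp(-beta*E) = 0.4784
Step 3: <E> = 0.0979*0.4784/(1+0.4784) = 0.03168 eV

0.03168


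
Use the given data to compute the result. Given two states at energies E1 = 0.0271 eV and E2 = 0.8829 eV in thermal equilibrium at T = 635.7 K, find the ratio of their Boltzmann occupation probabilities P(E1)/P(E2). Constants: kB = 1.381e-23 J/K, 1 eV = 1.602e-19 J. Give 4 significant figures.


Step 1: Compute energy difference dE = E1 - E2 = 0.0271 - 0.8829 = -0.8558 eV
Step 2: Convert to Joules: dE_J = -0.8558 * 1.602e-19 = -1.371e-19 J
Step 3: Compute exponent = -dE_J / (kB * T) = -(-1.371e-19) / (1.381e-23 * 635.7) = 15.62
Step 4: P(E1)/P(E2) = exp(15.62) = 6.057e+06

6.057e+06


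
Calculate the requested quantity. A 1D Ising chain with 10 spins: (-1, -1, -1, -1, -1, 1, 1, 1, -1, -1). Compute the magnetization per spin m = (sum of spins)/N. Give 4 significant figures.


Step 1: Count up spins (+1): 3, down spins (-1): 7
Step 2: Total magnetization M = 3 - 7 = -4
Step 3: m = M/N = -4/10 = -0.4

-0.4


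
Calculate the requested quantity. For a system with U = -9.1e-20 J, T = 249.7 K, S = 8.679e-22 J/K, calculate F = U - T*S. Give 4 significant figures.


Step 1: T*S = 249.7 * 8.679e-22 = 2.167e-19 J
Step 2: F = U - T*S = -9.1e-20 - 2.167e-19
Step 3: F = -3.077e-19 J

-3.077e-19


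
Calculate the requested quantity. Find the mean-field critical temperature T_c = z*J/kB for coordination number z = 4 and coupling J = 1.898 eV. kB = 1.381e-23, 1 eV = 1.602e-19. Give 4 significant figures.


Step 1: z*J = 4*1.898 = 7.592 eV
Step 2: Convert to Joules: 7.592*1.602e-19 = 1.216e-18 J
Step 3: T_c = 1.216e-18 / 1.381e-23 = 8.807e+04 K

8.807e+04


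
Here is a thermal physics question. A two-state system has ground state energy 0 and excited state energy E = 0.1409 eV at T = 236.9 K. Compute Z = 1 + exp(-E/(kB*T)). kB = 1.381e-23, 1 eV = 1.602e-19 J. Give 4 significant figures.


Step 1: Compute beta*E = E*eV/(kB*T) = 0.1409*1.602e-19/(1.381e-23*236.9) = 6.899
Step 2: exp(-beta*E) = exp(-6.899) = 0.001008
Step 3: Z = 1 + 0.001008 = 1.001

1.001


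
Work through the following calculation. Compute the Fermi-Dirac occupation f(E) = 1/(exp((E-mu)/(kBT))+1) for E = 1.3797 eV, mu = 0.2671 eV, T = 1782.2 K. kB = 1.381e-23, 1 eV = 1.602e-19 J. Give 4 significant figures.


Step 1: (E - mu) = 1.3797 - 0.2671 = 1.113 eV
Step 2: Convert: (E-mu)*eV = 1.782e-19 J
Step 3: x = (E-mu)*eV/(kB*T) = 7.242
Step 4: f = 1/(exp(7.242)+1) = 0.0007155

0.0007155


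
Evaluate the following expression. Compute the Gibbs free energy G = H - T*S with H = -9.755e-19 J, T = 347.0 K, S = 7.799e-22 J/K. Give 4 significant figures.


Step 1: T*S = 347.0 * 7.799e-22 = 2.706e-19 J
Step 2: G = H - T*S = -9.755e-19 - 2.706e-19
Step 3: G = -1.246e-18 J

-1.246e-18


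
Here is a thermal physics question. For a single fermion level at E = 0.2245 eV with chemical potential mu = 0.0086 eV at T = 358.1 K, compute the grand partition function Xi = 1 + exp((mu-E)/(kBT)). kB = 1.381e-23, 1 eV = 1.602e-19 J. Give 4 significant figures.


Step 1: (mu - E) = 0.0086 - 0.2245 = -0.2159 eV
Step 2: x = (mu-E)*eV/(kB*T) = -0.2159*1.602e-19/(1.381e-23*358.1) = -6.994
Step 3: exp(x) = 0.0009175
Step 4: Xi = 1 + 0.0009175 = 1.001

1.001


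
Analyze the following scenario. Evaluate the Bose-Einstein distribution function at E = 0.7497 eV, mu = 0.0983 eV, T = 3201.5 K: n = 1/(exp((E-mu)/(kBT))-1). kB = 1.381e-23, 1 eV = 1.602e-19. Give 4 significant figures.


Step 1: (E - mu) = 0.6514 eV
Step 2: x = (E-mu)*eV/(kB*T) = 0.6514*1.602e-19/(1.381e-23*3201.5) = 2.36
Step 3: exp(x) = 10.59
Step 4: n = 1/(exp(x)-1) = 0.1042

0.1042


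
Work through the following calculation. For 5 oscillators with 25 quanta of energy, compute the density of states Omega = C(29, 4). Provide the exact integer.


Step 1: Use binomial coefficient C(29, 4)
Step 2: Numerator = 29! / 25!
Step 3: Denominator = 4!
Step 4: Omega = 23751

23751


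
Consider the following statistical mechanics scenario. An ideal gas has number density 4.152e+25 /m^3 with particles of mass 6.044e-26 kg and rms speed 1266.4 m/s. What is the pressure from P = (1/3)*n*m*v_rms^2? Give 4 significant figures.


Step 1: v_rms^2 = 1266.4^2 = 1.604e+06
Step 2: n*m = 4.152e+25*6.044e-26 = 2.509
Step 3: P = (1/3)*2.509*1.604e+06 = 1.342e+06 Pa

1.342e+06


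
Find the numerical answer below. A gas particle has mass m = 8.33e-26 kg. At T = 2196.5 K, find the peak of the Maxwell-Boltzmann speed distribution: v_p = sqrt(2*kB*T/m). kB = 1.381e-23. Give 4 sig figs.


Step 1: Numerator = 2*kB*T = 2*1.381e-23*2196.5 = 6.067e-20
Step 2: Ratio = 6.067e-20 / 8.33e-26 = 7.283e+05
Step 3: v_p = sqrt(7.283e+05) = 853.4 m/s

853.4


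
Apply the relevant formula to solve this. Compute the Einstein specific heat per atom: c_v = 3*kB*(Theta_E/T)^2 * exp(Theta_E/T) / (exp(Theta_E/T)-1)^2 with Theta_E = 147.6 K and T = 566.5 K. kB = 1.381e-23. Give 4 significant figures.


Step 1: x = Theta_E/T = 147.6/566.5 = 0.2605
Step 2: x^2 = 0.06788
Step 3: exp(x) = 1.298
Step 4: c_v = 3*1.381e-23*0.06788*1.298/(1.298-1)^2 = 4.12e-23

4.12e-23


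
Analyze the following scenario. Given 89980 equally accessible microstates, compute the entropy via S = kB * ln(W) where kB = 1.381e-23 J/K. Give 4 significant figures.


Step 1: ln(W) = ln(89980) = 11.41
Step 2: S = kB * ln(W) = 1.381e-23 * 11.41
Step 3: S = 1.575e-22 J/K

1.575e-22


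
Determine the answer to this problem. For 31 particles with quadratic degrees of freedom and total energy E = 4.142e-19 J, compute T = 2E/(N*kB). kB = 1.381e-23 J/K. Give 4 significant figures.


Step 1: Numerator = 2*E = 2*4.142e-19 = 8.284e-19 J
Step 2: Denominator = N*kB = 31*1.381e-23 = 4.281e-22
Step 3: T = 8.284e-19 / 4.281e-22 = 1935 K

1935


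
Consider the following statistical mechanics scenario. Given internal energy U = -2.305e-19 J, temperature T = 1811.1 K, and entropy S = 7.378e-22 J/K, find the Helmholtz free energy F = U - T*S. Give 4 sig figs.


Step 1: T*S = 1811.1 * 7.378e-22 = 1.336e-18 J
Step 2: F = U - T*S = -2.305e-19 - 1.336e-18
Step 3: F = -1.567e-18 J

-1.567e-18


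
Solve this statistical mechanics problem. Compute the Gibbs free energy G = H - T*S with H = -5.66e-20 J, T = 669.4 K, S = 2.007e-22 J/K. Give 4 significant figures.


Step 1: T*S = 669.4 * 2.007e-22 = 1.343e-19 J
Step 2: G = H - T*S = -5.66e-20 - 1.343e-19
Step 3: G = -1.909e-19 J

-1.909e-19


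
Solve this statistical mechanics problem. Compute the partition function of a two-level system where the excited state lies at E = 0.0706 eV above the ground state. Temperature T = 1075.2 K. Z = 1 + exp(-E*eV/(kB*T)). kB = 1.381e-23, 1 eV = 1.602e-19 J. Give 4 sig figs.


Step 1: Compute beta*E = E*eV/(kB*T) = 0.0706*1.602e-19/(1.381e-23*1075.2) = 0.7617
Step 2: exp(-beta*E) = exp(-0.7617) = 0.4669
Step 3: Z = 1 + 0.4669 = 1.467

1.467


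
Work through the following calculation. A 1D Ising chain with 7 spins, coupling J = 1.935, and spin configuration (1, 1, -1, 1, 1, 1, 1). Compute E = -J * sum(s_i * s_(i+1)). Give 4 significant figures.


Step 1: Nearest-neighbor products: 1, -1, -1, 1, 1, 1
Step 2: Sum of products = 2
Step 3: E = -1.935 * 2 = -3.87

-3.87


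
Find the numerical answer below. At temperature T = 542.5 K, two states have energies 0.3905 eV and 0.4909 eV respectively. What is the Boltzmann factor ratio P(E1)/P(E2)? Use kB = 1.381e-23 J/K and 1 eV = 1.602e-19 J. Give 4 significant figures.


Step 1: Compute energy difference dE = E1 - E2 = 0.3905 - 0.4909 = -0.1004 eV
Step 2: Convert to Joules: dE_J = -0.1004 * 1.602e-19 = -1.608e-20 J
Step 3: Compute exponent = -dE_J / (kB * T) = -(-1.608e-20) / (1.381e-23 * 542.5) = 2.147
Step 4: P(E1)/P(E2) = exp(2.147) = 8.558

8.558


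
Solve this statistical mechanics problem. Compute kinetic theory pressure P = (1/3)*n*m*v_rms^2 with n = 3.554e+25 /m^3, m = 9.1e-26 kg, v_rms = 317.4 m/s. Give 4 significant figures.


Step 1: v_rms^2 = 317.4^2 = 1.007e+05
Step 2: n*m = 3.554e+25*9.1e-26 = 3.234
Step 3: P = (1/3)*3.234*1.007e+05 = 1.086e+05 Pa

1.086e+05


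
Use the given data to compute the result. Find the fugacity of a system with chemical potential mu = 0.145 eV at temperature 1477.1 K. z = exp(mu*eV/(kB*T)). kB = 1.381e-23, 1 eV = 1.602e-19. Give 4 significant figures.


Step 1: Convert mu to Joules: 0.145*1.602e-19 = 2.323e-20 J
Step 2: kB*T = 1.381e-23*1477.1 = 2.04e-20 J
Step 3: mu/(kB*T) = 1.139
Step 4: z = exp(1.139) = 3.123

3.123


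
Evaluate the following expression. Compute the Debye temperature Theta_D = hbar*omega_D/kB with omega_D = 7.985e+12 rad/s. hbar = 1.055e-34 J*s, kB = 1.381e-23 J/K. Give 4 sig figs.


Step 1: hbar*omega_D = 1.055e-34 * 7.985e+12 = 8.424e-22 J
Step 2: Theta_D = 8.424e-22 / 1.381e-23
Step 3: Theta_D = 61 K

61


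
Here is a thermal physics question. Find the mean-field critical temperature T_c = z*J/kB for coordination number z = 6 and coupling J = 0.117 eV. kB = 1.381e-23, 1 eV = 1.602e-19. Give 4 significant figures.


Step 1: z*J = 6*0.117 = 0.702 eV
Step 2: Convert to Joules: 0.702*1.602e-19 = 1.125e-19 J
Step 3: T_c = 1.125e-19 / 1.381e-23 = 8143 K

8143


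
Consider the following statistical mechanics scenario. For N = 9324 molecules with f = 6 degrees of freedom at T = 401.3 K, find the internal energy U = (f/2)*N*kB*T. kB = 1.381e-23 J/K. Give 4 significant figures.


Step 1: f/2 = 6/2 = 3.0
Step 2: N*kB*T = 9324*1.381e-23*401.3 = 5.167e-17
Step 3: U = 3.0 * 5.167e-17 = 1.55e-16 J

1.55e-16


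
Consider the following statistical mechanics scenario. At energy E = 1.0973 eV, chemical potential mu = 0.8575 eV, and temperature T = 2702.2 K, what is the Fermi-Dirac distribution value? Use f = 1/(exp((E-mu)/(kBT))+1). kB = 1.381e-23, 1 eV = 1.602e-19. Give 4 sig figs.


Step 1: (E - mu) = 1.0973 - 0.8575 = 0.2398 eV
Step 2: Convert: (E-mu)*eV = 3.842e-20 J
Step 3: x = (E-mu)*eV/(kB*T) = 1.029
Step 4: f = 1/(exp(1.029)+1) = 0.2632

0.2632


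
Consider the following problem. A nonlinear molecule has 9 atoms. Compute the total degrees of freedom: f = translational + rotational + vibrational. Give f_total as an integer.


Step 1: Translational DOF = 3
Step 2: Rotational DOF (nonlinear) = 3
Step 3: Vibrational DOF = 3*9 - 6 = 21
Step 4: Total = 3 + 3 + 21 = 27

27


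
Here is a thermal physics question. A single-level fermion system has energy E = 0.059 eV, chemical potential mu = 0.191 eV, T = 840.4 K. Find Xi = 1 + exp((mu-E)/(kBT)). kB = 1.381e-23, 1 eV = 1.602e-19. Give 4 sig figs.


Step 1: (mu - E) = 0.191 - 0.059 = 0.132 eV
Step 2: x = (mu-E)*eV/(kB*T) = 0.132*1.602e-19/(1.381e-23*840.4) = 1.822
Step 3: exp(x) = 6.184
Step 4: Xi = 1 + 6.184 = 7.184

7.184


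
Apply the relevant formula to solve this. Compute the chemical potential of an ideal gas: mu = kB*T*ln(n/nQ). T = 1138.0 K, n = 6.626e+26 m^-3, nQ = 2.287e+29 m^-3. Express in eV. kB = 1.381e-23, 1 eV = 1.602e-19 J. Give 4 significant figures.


Step 1: n/nQ = 6.626e+26/2.287e+29 = 0.002897
Step 2: ln(n/nQ) = -5.844
Step 3: mu = kB*T*ln(n/nQ) = 1.572e-20*-5.844 = -9.184e-20 J
Step 4: Convert to eV: -9.184e-20/1.602e-19 = -0.5733 eV

-0.5733


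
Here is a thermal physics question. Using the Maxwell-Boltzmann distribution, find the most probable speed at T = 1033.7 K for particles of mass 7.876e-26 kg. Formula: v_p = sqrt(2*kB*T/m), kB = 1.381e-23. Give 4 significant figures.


Step 1: Numerator = 2*kB*T = 2*1.381e-23*1033.7 = 2.855e-20
Step 2: Ratio = 2.855e-20 / 7.876e-26 = 3.625e+05
Step 3: v_p = sqrt(3.625e+05) = 602.1 m/s

602.1


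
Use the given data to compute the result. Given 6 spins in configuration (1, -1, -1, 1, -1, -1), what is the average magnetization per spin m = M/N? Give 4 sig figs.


Step 1: Count up spins (+1): 2, down spins (-1): 4
Step 2: Total magnetization M = 2 - 4 = -2
Step 3: m = M/N = -2/6 = -0.3333

-0.3333


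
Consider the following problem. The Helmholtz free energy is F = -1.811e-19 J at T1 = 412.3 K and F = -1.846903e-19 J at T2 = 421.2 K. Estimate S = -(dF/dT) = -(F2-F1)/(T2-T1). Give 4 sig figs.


Step 1: dF = F2 - F1 = -1.846903e-19 - (-1.811e-19) = -3.5903e-21 J
Step 2: dT = T2 - T1 = 421.2 - 412.3 = 8.9 K
Step 3: S = -dF/dT = -(-3.5903e-21)/8.9 = 4.034e-22 J/K

4.034e-22


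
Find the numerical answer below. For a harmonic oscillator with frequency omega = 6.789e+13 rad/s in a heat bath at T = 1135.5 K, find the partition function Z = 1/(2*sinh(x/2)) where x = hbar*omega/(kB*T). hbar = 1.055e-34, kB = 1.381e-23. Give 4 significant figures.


Step 1: Compute x = hbar*omega/(kB*T) = 1.055e-34*6.789e+13/(1.381e-23*1135.5) = 0.4567
Step 2: x/2 = 0.2284
Step 3: sinh(x/2) = 0.2304
Step 4: Z = 1/(2*0.2304) = 2.17

2.17


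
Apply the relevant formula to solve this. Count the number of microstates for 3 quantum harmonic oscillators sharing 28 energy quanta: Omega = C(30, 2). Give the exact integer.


Step 1: Use binomial coefficient C(30, 2)
Step 2: Numerator = 30! / 28!
Step 3: Denominator = 2!
Step 4: Omega = 435

435


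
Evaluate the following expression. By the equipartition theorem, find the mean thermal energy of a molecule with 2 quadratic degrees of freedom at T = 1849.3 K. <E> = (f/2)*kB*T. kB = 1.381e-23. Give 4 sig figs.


Step 1: f/2 = 2/2 = 1
Step 2: kB*T = 1.381e-23 * 1849.3 = 2.554e-20
Step 3: <E> = 1 * 2.554e-20 = 2.554e-20 J

2.554e-20


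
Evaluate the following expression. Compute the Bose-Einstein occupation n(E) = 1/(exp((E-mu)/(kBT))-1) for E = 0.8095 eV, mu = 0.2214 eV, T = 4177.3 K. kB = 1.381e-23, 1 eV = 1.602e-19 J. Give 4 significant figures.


Step 1: (E - mu) = 0.5881 eV
Step 2: x = (E-mu)*eV/(kB*T) = 0.5881*1.602e-19/(1.381e-23*4177.3) = 1.633
Step 3: exp(x) = 5.12
Step 4: n = 1/(exp(x)-1) = 0.2427

0.2427


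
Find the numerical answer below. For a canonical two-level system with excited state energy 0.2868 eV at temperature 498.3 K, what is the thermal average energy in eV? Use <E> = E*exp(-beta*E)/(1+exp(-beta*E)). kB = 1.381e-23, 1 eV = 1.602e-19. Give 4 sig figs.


Step 1: beta*E = 0.2868*1.602e-19/(1.381e-23*498.3) = 6.677
Step 2: exp(-beta*E) = 0.00126
Step 3: <E> = 0.2868*0.00126/(1+0.00126) = 0.0003609 eV

0.0003609


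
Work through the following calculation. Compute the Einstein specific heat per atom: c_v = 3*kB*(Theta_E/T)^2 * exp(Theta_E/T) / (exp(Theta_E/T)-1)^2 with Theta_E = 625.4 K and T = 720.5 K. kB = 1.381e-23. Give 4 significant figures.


Step 1: x = Theta_E/T = 625.4/720.5 = 0.868
Step 2: x^2 = 0.7534
Step 3: exp(x) = 2.382
Step 4: c_v = 3*1.381e-23*0.7534*2.382/(2.382-1)^2 = 3.892e-23

3.892e-23


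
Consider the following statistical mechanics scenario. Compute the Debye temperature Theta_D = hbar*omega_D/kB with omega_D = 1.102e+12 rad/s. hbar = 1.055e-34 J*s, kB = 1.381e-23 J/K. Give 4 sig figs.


Step 1: hbar*omega_D = 1.055e-34 * 1.102e+12 = 1.163e-22 J
Step 2: Theta_D = 1.163e-22 / 1.381e-23
Step 3: Theta_D = 8.419 K

8.419


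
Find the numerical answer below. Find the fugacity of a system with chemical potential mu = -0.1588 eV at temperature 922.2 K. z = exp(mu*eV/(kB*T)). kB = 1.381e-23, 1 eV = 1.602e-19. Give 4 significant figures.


Step 1: Convert mu to Joules: -0.1588*1.602e-19 = -2.544e-20 J
Step 2: kB*T = 1.381e-23*922.2 = 1.274e-20 J
Step 3: mu/(kB*T) = -1.998
Step 4: z = exp(-1.998) = 0.1357

0.1357


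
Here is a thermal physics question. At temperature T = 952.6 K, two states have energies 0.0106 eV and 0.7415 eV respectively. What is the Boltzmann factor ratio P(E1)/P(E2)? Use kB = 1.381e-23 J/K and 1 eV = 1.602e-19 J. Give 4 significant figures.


Step 1: Compute energy difference dE = E1 - E2 = 0.0106 - 0.7415 = -0.7309 eV
Step 2: Convert to Joules: dE_J = -0.7309 * 1.602e-19 = -1.171e-19 J
Step 3: Compute exponent = -dE_J / (kB * T) = -(-1.171e-19) / (1.381e-23 * 952.6) = 8.901
Step 4: P(E1)/P(E2) = exp(8.901) = 7336

7336


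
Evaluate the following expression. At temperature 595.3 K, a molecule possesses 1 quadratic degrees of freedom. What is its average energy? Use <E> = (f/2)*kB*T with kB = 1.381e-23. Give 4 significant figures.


Step 1: f/2 = 1/2 = 0.5
Step 2: kB*T = 1.381e-23 * 595.3 = 8.221e-21
Step 3: <E> = 0.5 * 8.221e-21 = 4.111e-21 J

4.111e-21


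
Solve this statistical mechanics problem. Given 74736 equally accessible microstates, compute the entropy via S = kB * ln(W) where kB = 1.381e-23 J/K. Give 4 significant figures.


Step 1: ln(W) = ln(74736) = 11.22
Step 2: S = kB * ln(W) = 1.381e-23 * 11.22
Step 3: S = 1.55e-22 J/K

1.55e-22


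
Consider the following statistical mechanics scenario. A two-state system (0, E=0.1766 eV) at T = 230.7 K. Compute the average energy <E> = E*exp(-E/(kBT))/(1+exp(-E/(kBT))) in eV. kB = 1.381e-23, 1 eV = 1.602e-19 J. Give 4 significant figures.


Step 1: beta*E = 0.1766*1.602e-19/(1.381e-23*230.7) = 8.88
Step 2: exp(-beta*E) = 0.0001391
Step 3: <E> = 0.1766*0.0001391/(1+0.0001391) = 2.457e-05 eV

2.457e-05


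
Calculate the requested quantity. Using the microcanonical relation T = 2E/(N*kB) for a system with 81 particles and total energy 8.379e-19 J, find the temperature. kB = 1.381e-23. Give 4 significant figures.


Step 1: Numerator = 2*E = 2*8.379e-19 = 1.676e-18 J
Step 2: Denominator = N*kB = 81*1.381e-23 = 1.119e-21
Step 3: T = 1.676e-18 / 1.119e-21 = 1498 K

1498


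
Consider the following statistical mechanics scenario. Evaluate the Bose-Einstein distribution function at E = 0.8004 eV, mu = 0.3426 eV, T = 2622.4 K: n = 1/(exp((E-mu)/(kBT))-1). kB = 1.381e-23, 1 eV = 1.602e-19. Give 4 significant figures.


Step 1: (E - mu) = 0.4578 eV
Step 2: x = (E-mu)*eV/(kB*T) = 0.4578*1.602e-19/(1.381e-23*2622.4) = 2.025
Step 3: exp(x) = 7.577
Step 4: n = 1/(exp(x)-1) = 0.152

0.152


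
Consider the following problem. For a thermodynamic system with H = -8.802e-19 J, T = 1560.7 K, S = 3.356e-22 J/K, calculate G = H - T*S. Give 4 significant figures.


Step 1: T*S = 1560.7 * 3.356e-22 = 5.238e-19 J
Step 2: G = H - T*S = -8.802e-19 - 5.238e-19
Step 3: G = -1.404e-18 J

-1.404e-18


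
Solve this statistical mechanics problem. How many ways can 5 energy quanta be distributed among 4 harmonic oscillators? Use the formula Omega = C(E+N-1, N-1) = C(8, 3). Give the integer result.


Step 1: Use binomial coefficient C(8, 3)
Step 2: Numerator = 8! / 5!
Step 3: Denominator = 3!
Step 4: Omega = 56

56


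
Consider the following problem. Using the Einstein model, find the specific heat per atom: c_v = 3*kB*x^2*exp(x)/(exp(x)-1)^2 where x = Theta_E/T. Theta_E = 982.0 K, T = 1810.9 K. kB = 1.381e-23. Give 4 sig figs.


Step 1: x = Theta_E/T = 982.0/1810.9 = 0.5423
Step 2: x^2 = 0.2941
Step 3: exp(x) = 1.72
Step 4: c_v = 3*1.381e-23*0.2941*1.72/(1.72-1)^2 = 4.043e-23

4.043e-23


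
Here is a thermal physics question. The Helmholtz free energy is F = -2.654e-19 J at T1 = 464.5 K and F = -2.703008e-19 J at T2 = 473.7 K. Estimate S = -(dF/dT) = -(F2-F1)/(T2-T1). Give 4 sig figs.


Step 1: dF = F2 - F1 = -2.703008e-19 - (-2.654e-19) = -4.9008e-21 J
Step 2: dT = T2 - T1 = 473.7 - 464.5 = 9.2 K
Step 3: S = -dF/dT = -(-4.9008e-21)/9.2 = 5.327e-22 J/K

5.327e-22
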